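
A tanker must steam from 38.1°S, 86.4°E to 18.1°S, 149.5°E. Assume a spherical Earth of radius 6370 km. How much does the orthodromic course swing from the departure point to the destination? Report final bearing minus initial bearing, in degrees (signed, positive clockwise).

Initial bearing θ₁ = atan2(sin Δλ cos φ₂, cos φ₁ sin φ₂ − sin φ₁ cos φ₂ cos Δλ) = 88.59°
Final bearing θ₂ = (initial bearing from the destination back to the start) + 180° = 55.86°
Δθ = θ₂ − θ₁ = -32.7°

-32.7°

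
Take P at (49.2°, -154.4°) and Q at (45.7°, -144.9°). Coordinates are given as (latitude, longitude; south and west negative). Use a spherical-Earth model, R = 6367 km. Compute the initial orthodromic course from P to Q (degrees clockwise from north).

N = sin Δλ·cos φ₂ = +0.1153;  D = cos φ₁ sin φ₂ − sin φ₁ cos φ₂ cos Δλ = -0.0538
initial course = atan2(N, D) = 115.02°

115.0°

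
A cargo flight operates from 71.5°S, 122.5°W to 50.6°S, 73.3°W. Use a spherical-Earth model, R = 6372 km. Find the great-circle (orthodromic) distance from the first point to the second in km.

3357 km

Haversine: a = sin²(Δφ/2)+cos φ₁ cos φ₂ sin²(Δλ/2) = 0.06780;  σ = 2·atan2(√a,√(1−a))
σ = 30.185° → d = Rσ = 6372·0.52684 = 3357 km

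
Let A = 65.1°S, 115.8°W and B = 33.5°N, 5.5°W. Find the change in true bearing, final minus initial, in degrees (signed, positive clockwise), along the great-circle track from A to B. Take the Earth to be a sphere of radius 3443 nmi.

Initial bearing θ₁ = atan2(sin Δλ cos φ₂, cos φ₁ sin φ₂ − sin φ₁ cos φ₂ cos Δλ) = 92.20°
Final bearing θ₂ = (initial bearing from the destination back to the start) + 180° = 30.30°
Δθ = θ₂ − θ₁ = -61.9°

-61.9°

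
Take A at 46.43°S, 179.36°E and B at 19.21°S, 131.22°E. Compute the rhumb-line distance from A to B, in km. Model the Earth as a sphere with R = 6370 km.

5356 km

Δψ = ln[tan(π/4+φ₂/2)/tan(π/4+φ₁/2)] = +0.5754;  Δφ = +0.4751 rad,  Δλ = -0.8402 rad
q = Δφ/Δψ = 0.8257
d = R·√(Δφ² + q²Δλ²) = 6370·0.84081 = 5356 km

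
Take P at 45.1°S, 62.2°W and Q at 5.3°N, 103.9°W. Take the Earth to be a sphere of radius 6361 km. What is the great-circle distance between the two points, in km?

cos σ = sin φ₁ sin φ₂ + cos φ₁ cos φ₂ cos Δλ
      = sin(-45.10°)sin(5.30°) + cos(-45.10°)cos(5.30°)cos(-41.70°) = 0.4593
σ = 62.655° → d = Rσ = 6361·1.09354 = 6956 km

6956 km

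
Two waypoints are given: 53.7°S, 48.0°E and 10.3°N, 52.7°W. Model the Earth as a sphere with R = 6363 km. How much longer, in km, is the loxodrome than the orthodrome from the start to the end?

Great circle: cos σ = sin φ₁ sin φ₂ + cos φ₁ cos φ₂ cos Δλ,  σ = 1.8258 rad → d_gc = 11617.6 km
Rhumb line: Δψ = +1.2960, q = Δφ/Δψ = 0.8619, d_rh = R√(Δφ²+q²Δλ²) = 11975.6 km
Excess = 11975.6 − 11617.6 = 358.0 ≈ 358 km

358 km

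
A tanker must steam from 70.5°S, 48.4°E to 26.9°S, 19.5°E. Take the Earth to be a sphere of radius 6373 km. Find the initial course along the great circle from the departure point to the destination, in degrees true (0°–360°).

N = sin Δλ·cos φ₂ = -0.4310;  D = cos φ₁ sin φ₂ − sin φ₁ cos φ₂ cos Δλ = +0.5849
initial course = atan2(N, D) = 323.62°

323.6°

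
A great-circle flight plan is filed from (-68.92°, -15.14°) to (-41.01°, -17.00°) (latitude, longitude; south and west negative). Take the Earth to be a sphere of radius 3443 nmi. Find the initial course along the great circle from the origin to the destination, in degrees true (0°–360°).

357.0°

N = sin Δλ·cos φ₂ = -0.0245;  D = cos φ₁ sin φ₂ − sin φ₁ cos φ₂ cos Δλ = +0.4677
initial course = atan2(N, D) = 357.00°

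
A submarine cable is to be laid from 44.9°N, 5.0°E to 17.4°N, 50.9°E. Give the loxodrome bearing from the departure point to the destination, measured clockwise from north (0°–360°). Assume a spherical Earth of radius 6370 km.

125.5°

Δψ = ln[tan(π/4+φ₂/2)/tan(π/4+φ₁/2)] = -0.5704
Δλ = +0.8011 rad (taken the short way round)
course = atan2(Δλ, Δψ) = 125.45°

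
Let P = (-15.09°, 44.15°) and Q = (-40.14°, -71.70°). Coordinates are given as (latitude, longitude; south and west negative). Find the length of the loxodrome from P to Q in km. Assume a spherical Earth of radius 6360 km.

11591 km

Δψ = ln[tan(π/4+φ₂/2)/tan(π/4+φ₁/2)] = -0.4996;  Δφ = -0.4372 rad,  Δλ = -2.0220 rad
q = Δφ/Δψ = 0.8751
d = R·√(Δφ² + q²Δλ²) = 6360·1.82254 = 11591 km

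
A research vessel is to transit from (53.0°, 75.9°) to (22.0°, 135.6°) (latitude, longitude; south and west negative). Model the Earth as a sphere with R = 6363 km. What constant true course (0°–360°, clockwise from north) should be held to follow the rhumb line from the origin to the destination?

Meridional parts: M(φ₁)=+1.0948, M(φ₂)=+0.3938 → ΔM = -0.7011;  Δλ = +1.0420 rad
tan C = Δλ / ΔM = -1.4863 → C = 123.93°

123.9°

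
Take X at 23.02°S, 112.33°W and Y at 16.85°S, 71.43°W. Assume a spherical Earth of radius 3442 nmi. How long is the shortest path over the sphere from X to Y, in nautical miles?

2332 nmi

Haversine: a = sin²(Δφ/2)+cos φ₁ cos φ₂ sin²(Δλ/2) = 0.11043;  σ = 2·atan2(√a,√(1−a))
σ = 38.817° → d = Rσ = 3442·0.67749 = 2332 nmi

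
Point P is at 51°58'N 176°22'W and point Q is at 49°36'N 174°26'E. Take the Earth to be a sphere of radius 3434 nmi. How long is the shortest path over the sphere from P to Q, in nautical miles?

376 nmi

cos σ = sin φ₁ sin φ₂ + cos φ₁ cos φ₂ cos Δλ
      = sin(51.97°)sin(49.60°) + cos(51.97°)cos(49.60°)cos(-9.20°) = 0.9940
σ = 6.274° → d = Rσ = 3434·0.10951 = 376 nmi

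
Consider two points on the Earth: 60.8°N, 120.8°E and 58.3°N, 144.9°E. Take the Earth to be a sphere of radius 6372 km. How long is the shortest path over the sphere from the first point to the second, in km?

1378 km

Haversine: a = sin²(Δφ/2)+cos φ₁ cos φ₂ sin²(Δλ/2) = 0.01165;  σ = 2·atan2(√a,√(1−a))
σ = 12.392° → d = Rσ = 6372·0.21628 = 1378 km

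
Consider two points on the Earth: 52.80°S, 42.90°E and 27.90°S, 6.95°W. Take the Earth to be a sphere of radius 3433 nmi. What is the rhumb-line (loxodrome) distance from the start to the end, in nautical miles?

Δψ = ln[tan(π/4+φ₂/2)/tan(π/4+φ₁/2)] = +0.5816;  Δφ = +0.4346 rad,  Δλ = -0.8700 rad
q = Δφ/Δψ = 0.7472
d = R·√(Δφ² + q²Δλ²) = 3433·0.78197 = 2685 nmi

2685 nmi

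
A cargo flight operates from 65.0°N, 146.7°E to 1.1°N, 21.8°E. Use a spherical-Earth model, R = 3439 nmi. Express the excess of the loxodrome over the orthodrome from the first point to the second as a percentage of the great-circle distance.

10.1%

Great circle: σ = 1.7971 rad → d_gc = Rσ = 6180.2 nmi
Rhumb: Δφ = -1.1153, Δλ = -2.1799, Δψ = -1.4873, q = Δφ/Δψ = 0.7499 → d_rh = R√(Δφ²+q²Δλ²) = 6805.4 nmi
Excess = (6805.4 − 6180.2) / 6180.2 = 625.2 / 6180.2 = 10.12% ≈ 10.1%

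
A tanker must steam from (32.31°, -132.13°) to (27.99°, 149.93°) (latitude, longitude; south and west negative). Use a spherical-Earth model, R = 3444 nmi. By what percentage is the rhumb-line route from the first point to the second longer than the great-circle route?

2.3%

Great circle: σ = 1.1519 rad → d_gc = Rσ = 3967.0 nmi
Rhumb: Δφ = -0.0754, Δλ = -1.3603, Δψ = -0.0872, q = Δφ/Δψ = 0.8644 → d_rh = R√(Δφ²+q²Δλ²) = 4057.8 nmi
Excess = (4057.8 − 3967.0) / 3967.0 = 90.8 / 3967.0 = 2.29% ≈ 2.3%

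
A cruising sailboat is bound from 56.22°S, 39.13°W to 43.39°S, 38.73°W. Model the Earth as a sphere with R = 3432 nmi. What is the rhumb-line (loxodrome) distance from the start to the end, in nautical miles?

Rhumb course C = atan2(Δλ, Δψ) with Δψ = ln[tan(π/4+φ₂/2)/tan(π/4+φ₁/2)] = +0.3498, Δλ = +0.0070 → C = 1.14°
d = R·|Δφ| / |cos C| = 3432·0.22393 / 0.99980 = 769 nmi

769 nmi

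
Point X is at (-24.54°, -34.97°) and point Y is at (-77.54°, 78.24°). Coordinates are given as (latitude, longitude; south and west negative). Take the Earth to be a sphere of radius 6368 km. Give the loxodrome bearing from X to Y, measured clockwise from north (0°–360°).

Meridional parts: M(φ₁)=-0.4420, M(φ₂)=-2.2149 → ΔM = -1.7729;  Δλ = +1.9759 rad
tan C = Δλ / ΔM = -1.1145 → C = 131.90°

131.9°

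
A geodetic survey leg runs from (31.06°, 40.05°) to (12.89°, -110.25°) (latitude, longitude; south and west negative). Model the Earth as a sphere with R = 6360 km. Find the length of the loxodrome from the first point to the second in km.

Rhumb course C = atan2(Δλ, Δψ) with Δψ = ln[tan(π/4+φ₂/2)/tan(π/4+φ₁/2)] = -0.3439, Δλ = -2.6232 → C = 262.53°
d = R·|Δφ| / |cos C| = 6360·0.31713 / 0.12998 = 15517 km

15517 km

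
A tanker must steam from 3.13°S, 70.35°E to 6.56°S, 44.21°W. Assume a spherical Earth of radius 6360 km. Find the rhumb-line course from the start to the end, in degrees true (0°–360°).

Δψ = ln[tan(π/4+φ₂/2)/tan(π/4+φ₁/2)] = -0.0601
Δλ = -1.9994 rad (taken the short way round)
course = atan2(Δλ, Δψ) = 268.28°

268.3°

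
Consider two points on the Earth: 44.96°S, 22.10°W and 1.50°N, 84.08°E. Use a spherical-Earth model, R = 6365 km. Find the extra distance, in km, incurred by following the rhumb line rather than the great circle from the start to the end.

364 km

Great circle: cos σ = sin φ₁ sin φ₂ + cos φ₁ cos φ₂ cos Δλ,  σ = 1.7881 rad → d_gc = 11381.3 km
Rhumb line: Δψ = +0.9066, q = Δφ/Δψ = 0.8944, d_rh = R√(Δφ²+q²Δλ²) = 11745.3 km
Excess = 11745.3 − 11381.3 = 364.0 ≈ 364 km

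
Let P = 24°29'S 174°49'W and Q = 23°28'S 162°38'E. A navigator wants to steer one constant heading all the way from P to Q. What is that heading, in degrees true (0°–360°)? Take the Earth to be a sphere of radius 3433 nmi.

272.8°

Δψ = ln[tan(π/4+φ₂/2)/tan(π/4+φ₁/2)] = +0.0194
Δλ = -0.3936 rad (taken the short way round)
course = atan2(Δλ, Δψ) = 272.82°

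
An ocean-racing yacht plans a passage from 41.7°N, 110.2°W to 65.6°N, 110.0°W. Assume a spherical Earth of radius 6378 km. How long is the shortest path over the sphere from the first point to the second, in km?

2661 km

Haversine: a = sin²(Δφ/2)+cos φ₁ cos φ₂ sin²(Δλ/2) = 0.04287;  σ = 2·atan2(√a,√(1−a))
σ = 23.900° → d = Rσ = 6378·0.41714 = 2661 km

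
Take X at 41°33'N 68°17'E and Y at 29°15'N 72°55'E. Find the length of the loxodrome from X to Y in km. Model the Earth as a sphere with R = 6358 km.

Rhumb course C = atan2(Δλ, Δψ) with Δψ = ln[tan(π/4+φ₂/2)/tan(π/4+φ₁/2)] = -0.2644, Δλ = +0.0809 → C = 162.99°
d = R·|Δφ| / |cos C| = 6358·0.21468 / 0.95627 = 1427 km

1427 km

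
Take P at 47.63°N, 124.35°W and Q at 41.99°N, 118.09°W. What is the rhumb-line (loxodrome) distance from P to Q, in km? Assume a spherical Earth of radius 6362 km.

797 km

Rhumb course C = atan2(Δλ, Δψ) with Δψ = ln[tan(π/4+φ₂/2)/tan(π/4+φ₁/2)] = -0.1389, Δλ = +0.1093 → C = 141.82°
d = R·|Δφ| / |cos C| = 6362·0.09844 / 0.78602 = 797 km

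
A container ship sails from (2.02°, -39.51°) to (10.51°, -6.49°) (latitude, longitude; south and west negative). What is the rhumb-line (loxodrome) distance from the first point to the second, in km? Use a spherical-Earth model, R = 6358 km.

Rhumb course C = atan2(Δλ, Δψ) with Δψ = ln[tan(π/4+φ₂/2)/tan(π/4+φ₁/2)] = +0.1492, Δλ = +0.5763 → C = 75.48°
d = R·|Δφ| / |cos C| = 6358·0.14818 / 0.25064 = 3759 km

3759 km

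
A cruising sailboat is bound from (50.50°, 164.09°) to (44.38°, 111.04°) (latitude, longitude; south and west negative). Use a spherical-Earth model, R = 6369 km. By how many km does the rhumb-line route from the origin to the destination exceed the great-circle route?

Great circle: cos σ = sin φ₁ sin φ₂ + cos φ₁ cos φ₂ cos Δλ,  σ = 0.6216 rad → d_gc = 3958.8 km
Rhumb line: Δψ = -0.1582, q = Δφ/Δψ = 0.6753, d_rh = R√(Δφ²+q²Δλ²) = 4039.8 km
Excess = 4039.8 − 3958.8 = 81.0 ≈ 81 km

81 km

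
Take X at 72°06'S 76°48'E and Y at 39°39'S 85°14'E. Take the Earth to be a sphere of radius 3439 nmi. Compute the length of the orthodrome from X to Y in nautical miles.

cos σ = sin φ₁ sin φ₂ + cos φ₁ cos φ₂ cos Δλ
      = sin(-72.10°)sin(-39.65°) + cos(-72.10°)cos(-39.65°)cos(8.43°) = 0.8413
σ = 32.722° → d = Rσ = 3439·0.57111 = 1964 nmi

1964 nmi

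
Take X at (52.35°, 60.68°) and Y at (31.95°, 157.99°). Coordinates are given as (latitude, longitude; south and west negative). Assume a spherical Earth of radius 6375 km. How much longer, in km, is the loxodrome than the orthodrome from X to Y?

519 km

Great circle: cos σ = sin φ₁ sin φ₂ + cos φ₁ cos φ₂ cos Δλ,  σ = 1.2100 rad → d_gc = 7713.7 km
Rhumb line: Δψ = -0.4871, q = Δφ/Δψ = 0.7309, d_rh = R√(Δφ²+q²Δλ²) = 8232.9 km
Excess = 8232.9 − 7713.7 = 519.2 ≈ 519 km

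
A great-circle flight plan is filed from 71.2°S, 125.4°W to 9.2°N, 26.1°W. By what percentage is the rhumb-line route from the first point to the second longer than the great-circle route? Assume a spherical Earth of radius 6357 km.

5.5%

Great circle: σ = 1.7750 rad → d_gc = Rσ = 11283.5 km
Rhumb: Δφ = +1.4032, Δλ = +1.7331, Δψ = +1.9598, q = Δφ/Δψ = 0.7160 → d_rh = R√(Δφ²+q²Δλ²) = 11908.3 km
Excess = (11908.3 − 11283.5) / 11283.5 = 624.8 / 11283.5 = 5.54% ≈ 5.5%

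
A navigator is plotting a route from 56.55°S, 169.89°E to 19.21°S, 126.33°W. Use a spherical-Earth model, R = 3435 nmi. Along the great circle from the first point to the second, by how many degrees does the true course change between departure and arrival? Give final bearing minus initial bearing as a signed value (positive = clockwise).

-43.9°

Initial bearing θ₁ = atan2(sin Δλ cos φ₂, cos φ₁ sin φ₂ − sin φ₁ cos φ₂ cos Δλ) = 78.86°
Final bearing θ₂ = (initial bearing from the destination back to the start) + 180° = 34.94°
Δθ = θ₂ − θ₁ = -43.9°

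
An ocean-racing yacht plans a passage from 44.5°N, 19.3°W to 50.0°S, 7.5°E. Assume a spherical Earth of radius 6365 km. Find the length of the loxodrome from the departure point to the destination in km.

10818 km

Δψ = ln[tan(π/4+φ₂/2)/tan(π/4+φ₁/2)] = -1.8798;  Δφ = -1.6493 rad,  Δλ = +0.4677 rad
q = Δφ/Δψ = 0.8774
d = R·√(Δφ² + q²Δλ²) = 6365·1.69963 = 10818 km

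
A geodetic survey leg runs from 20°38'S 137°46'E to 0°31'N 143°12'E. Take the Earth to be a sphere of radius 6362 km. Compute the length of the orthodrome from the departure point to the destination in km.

cos σ = sin φ₁ sin φ₂ + cos φ₁ cos φ₂ cos Δλ
      = sin(-20.63°)sin(0.52°) + cos(-20.63°)cos(0.52°)cos(5.43°) = 0.9284
σ = 21.808° → d = Rσ = 6362·0.38062 = 2422 km

2422 km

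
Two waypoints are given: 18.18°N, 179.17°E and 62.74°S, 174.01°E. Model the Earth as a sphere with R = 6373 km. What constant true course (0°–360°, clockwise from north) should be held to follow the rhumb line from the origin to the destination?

183.0°

Δψ = ln[tan(π/4+φ₂/2)/tan(π/4+φ₁/2)] = -1.7396
Δλ = -0.0901 rad (taken the short way round)
course = atan2(Δλ, Δψ) = 182.96°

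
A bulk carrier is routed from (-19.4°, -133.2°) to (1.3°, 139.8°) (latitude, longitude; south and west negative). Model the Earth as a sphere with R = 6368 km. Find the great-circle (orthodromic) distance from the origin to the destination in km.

9736 km

cos σ = sin φ₁ sin φ₂ + cos φ₁ cos φ₂ cos Δλ
      = sin(-19.40°)sin(1.30°) + cos(-19.40°)cos(1.30°)cos(-87.00°) = 0.0418
σ = 87.603° → d = Rσ = 6368·1.52897 = 9736 km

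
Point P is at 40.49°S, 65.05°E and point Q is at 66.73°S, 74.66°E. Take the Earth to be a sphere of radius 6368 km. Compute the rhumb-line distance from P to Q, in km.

2979 km

Δψ = ln[tan(π/4+φ₂/2)/tan(π/4+φ₁/2)] = -0.8062;  Δφ = -0.4580 rad,  Δλ = +0.1677 rad
q = Δφ/Δψ = 0.5681
d = R·√(Δφ² + q²Δλ²) = 6368·0.46778 = 2979 km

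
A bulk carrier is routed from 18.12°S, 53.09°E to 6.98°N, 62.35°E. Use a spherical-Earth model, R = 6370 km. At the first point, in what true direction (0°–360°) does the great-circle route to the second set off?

20.8°

θ = atan2( sin Δλ·cos φ₂ ,  cos φ₁ sin φ₂ − sin φ₁ cos φ₂ cos Δλ )
  = atan2(+0.1597, +0.4202) = 20.81°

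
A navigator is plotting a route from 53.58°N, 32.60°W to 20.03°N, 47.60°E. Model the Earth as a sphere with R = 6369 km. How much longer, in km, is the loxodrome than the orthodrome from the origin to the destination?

Great circle: cos σ = sin φ₁ sin φ₂ + cos φ₁ cos φ₂ cos Δλ,  σ = 1.1912 rad → d_gc = 7586.7 km
Rhumb line: Δψ = -0.7548, q = Δφ/Δψ = 0.7757, d_rh = R√(Δφ²+q²Δλ²) = 7857.3 km
Excess = 7857.3 − 7586.7 = 270.6 ≈ 271 km

271 km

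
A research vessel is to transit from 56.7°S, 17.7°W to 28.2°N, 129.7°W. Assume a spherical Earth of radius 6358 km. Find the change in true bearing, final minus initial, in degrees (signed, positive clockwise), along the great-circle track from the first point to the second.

+52.6°

At departure: θ₁ = atan2(sin Δλ cos φ₂, cos φ₁ sin φ₂ − sin φ₁ cos φ₂ cos Δλ) = 268.84°
At arrival: θ₂ = atan2(sin Δλ cos φ₁, −cos φ₂ sin φ₁ + sin φ₂ cos φ₁ cos Δλ) = 321.48°
Δθ = θ₂ − θ₁ = +52.6°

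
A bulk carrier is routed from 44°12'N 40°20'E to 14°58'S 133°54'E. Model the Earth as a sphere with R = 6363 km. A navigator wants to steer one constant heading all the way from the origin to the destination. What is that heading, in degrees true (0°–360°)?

Δψ = ln[tan(π/4+φ₂/2)/tan(π/4+φ₁/2)] = -1.1260
Δλ = +1.6330 rad (taken the short way round)
course = atan2(Δλ, Δψ) = 124.59°

124.6°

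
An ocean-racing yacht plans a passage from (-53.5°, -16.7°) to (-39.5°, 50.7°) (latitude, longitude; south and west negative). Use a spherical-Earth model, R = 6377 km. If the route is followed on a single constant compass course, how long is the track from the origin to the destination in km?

Rhumb course C = atan2(Δλ, Δψ) with Δψ = ln[tan(π/4+φ₂/2)/tan(π/4+φ₁/2)] = +0.3579, Δλ = +1.1764 → C = 73.08°
d = R·|Δφ| / |cos C| = 6377·0.24435 / 0.29104 = 5354 km

5354 km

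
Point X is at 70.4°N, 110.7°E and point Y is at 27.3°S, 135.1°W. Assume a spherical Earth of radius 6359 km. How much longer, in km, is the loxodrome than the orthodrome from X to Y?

757 km

Great circle: cos σ = sin φ₁ sin φ₂ + cos φ₁ cos φ₂ cos Δλ,  σ = 2.1583 rad → d_gc = 13724.5 km
Rhumb line: Δψ = -2.2516, q = Δφ/Δψ = 0.7573, d_rh = R√(Δφ²+q²Δλ²) = 14481.4 km
Excess = 14481.4 − 13724.5 = 756.9 ≈ 757 km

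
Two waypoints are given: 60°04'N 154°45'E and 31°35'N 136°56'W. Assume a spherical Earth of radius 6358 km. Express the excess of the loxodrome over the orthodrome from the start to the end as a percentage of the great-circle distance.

Great circle: σ = 0.9136 rad → d_gc = Rσ = 5808.4 km
Rhumb: Δφ = -0.4971, Δλ = +1.1924, Δψ = -0.7378, q = Δφ/Δψ = 0.6738 → d_rh = R√(Δφ²+q²Δλ²) = 6006.8 km
Excess = (6006.8 − 5808.4) / 5808.4 = 198.4 / 5808.4 = 3.42% ≈ 3.4%

3.4%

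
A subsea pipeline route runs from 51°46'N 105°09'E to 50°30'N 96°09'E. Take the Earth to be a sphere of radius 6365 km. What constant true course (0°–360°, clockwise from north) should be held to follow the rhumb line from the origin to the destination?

257.4°

Meridional parts: M(φ₁)=+1.0596, M(φ₂)=+1.0243 → ΔM = -0.0352;  Δλ = -0.1571 rad
tan C = Δλ / ΔM = +4.4583 → C = 257.36°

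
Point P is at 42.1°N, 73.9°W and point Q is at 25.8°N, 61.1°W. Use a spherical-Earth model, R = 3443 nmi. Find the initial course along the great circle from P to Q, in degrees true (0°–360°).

143.1°

θ = atan2( sin Δλ·cos φ₂ ,  cos φ₁ sin φ₂ − sin φ₁ cos φ₂ cos Δλ )
  = atan2(+0.1995, -0.2657) = 143.10°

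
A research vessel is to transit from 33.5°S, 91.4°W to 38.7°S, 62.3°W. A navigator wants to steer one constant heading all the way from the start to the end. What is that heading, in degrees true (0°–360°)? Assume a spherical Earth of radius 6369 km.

102.5°

Δψ = ln[tan(π/4+φ₂/2)/tan(π/4+φ₁/2)] = -0.1124
Δλ = +0.5079 rad (taken the short way round)
course = atan2(Δλ, Δψ) = 102.48°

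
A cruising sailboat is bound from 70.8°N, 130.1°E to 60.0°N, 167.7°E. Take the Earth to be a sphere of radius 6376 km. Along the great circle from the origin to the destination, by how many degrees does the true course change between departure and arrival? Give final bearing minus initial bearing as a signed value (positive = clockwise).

+34.5°

Initial bearing θ₁ = atan2(sin Δλ cos φ₂, cos φ₁ sin φ₂ − sin φ₁ cos φ₂ cos Δλ) = 106.32°
Final bearing θ₂ = (initial bearing from the destination back to the start) + 180° = 140.86°
Δθ = θ₂ − θ₁ = +34.5°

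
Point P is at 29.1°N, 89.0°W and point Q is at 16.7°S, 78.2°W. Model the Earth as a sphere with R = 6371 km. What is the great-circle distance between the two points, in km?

5223 km

Haversine: a = sin²(Δφ/2)+cos φ₁ cos φ₂ sin²(Δλ/2) = 0.15883;  σ = 2·atan2(√a,√(1−a))
σ = 46.973° → d = Rσ = 6371·0.81984 = 5223 km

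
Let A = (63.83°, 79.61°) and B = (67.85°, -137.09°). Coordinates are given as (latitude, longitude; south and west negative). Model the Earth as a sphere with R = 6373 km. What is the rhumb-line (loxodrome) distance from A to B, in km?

Rhumb course C = atan2(Δλ, Δψ) with Δψ = ln[tan(π/4+φ₂/2)/tan(π/4+φ₁/2)] = +0.1718, Δλ = +2.5011 → C = 86.07°
d = R·|Δφ| / |cos C| = 6373·0.07016 / 0.06853 = 6524 km

6524 km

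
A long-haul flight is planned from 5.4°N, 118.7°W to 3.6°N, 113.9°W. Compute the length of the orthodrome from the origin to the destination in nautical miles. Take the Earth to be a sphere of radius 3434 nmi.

cos σ = sin φ₁ sin φ₂ + cos φ₁ cos φ₂ cos Δλ
      = sin(5.40°)sin(3.60°) + cos(5.40°)cos(3.60°)cos(4.80°) = 0.9960
σ = 5.112° → d = Rσ = 3434·0.08923 = 306 nmi

306 nmi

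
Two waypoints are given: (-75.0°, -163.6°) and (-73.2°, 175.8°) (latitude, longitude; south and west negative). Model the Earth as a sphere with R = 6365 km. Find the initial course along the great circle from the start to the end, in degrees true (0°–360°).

N = sin Δλ·cos φ₂ = -0.1017;  D = cos φ₁ sin φ₂ − sin φ₁ cos φ₂ cos Δλ = +0.0136
initial course = atan2(N, D) = 277.59°

277.6°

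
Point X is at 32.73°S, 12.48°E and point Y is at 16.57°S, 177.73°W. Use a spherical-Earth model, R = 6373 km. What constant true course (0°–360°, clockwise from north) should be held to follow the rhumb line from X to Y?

84.0°

Meridional parts: M(φ₁)=-0.6051, M(φ₂)=-0.2933 → ΔM = +0.3118;  Δλ = +2.9634 rad
tan C = Δλ / ΔM = +9.5042 → C = 83.99°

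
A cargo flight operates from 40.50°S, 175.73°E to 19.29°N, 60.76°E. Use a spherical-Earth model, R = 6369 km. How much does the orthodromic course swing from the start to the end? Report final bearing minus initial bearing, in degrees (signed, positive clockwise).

+36.8°

At departure: θ₁ = atan2(sin Δλ cos φ₂, cos φ₁ sin φ₂ − sin φ₁ cos φ₂ cos Δλ) = 269.49°
At arrival: θ₂ = atan2(sin Δλ cos φ₁, −cos φ₂ sin φ₁ + sin φ₂ cos φ₁ cos Δλ) = 306.33°
Δθ = θ₂ − θ₁ = +36.8°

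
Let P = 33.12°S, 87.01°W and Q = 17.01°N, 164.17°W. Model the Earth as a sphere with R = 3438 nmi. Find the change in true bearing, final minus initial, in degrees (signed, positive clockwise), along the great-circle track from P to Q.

+14.1°

Initial bearing θ₁ = atan2(sin Δλ cos φ₂, cos φ₁ sin φ₂ − sin φ₁ cos φ₂ cos Δλ) = 291.17°
Final bearing θ₂ = (initial bearing from the destination back to the start) + 180° = 305.24°
Δθ = θ₂ − θ₁ = +14.1°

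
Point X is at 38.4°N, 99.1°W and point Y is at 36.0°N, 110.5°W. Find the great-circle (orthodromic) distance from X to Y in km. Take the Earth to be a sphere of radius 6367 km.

cos σ = sin φ₁ sin φ₂ + cos φ₁ cos φ₂ cos Δλ
      = sin(38.40°)sin(36.00°) + cos(38.40°)cos(36.00°)cos(-11.40°) = 0.9866
σ = 9.385° → d = Rσ = 6367·0.16380 = 1043 km

1043 km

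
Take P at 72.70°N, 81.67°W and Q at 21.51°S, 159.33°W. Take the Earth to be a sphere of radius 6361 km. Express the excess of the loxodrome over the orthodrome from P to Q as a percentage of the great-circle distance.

Great circle: σ = 1.8660 rad → d_gc = Rσ = 11869.7 km
Rhumb: Δφ = -1.6443, Δλ = -1.3554, Δψ = -2.2676, q = Δφ/Δψ = 0.7251 → d_rh = R√(Δφ²+q²Δλ²) = 12185.3 km
Excess = (12185.3 − 11869.7) / 11869.7 = 315.6 / 11869.7 = 2.66% ≈ 2.7%

2.7%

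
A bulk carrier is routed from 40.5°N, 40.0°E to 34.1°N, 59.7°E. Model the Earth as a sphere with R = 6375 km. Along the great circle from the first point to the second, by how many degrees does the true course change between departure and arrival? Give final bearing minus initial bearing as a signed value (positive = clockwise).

+12.0°

At departure: θ₁ = atan2(sin Δλ cos φ₂, cos φ₁ sin φ₂ − sin φ₁ cos φ₂ cos Δλ) = 105.99°
At arrival: θ₂ = atan2(sin Δλ cos φ₁, −cos φ₂ sin φ₁ + sin φ₂ cos φ₁ cos Δλ) = 118.02°
Δθ = θ₂ − θ₁ = +12.0°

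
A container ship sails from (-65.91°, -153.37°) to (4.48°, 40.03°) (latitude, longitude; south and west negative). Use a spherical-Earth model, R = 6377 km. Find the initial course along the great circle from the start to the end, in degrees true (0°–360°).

N = sin Δλ·cos φ₂ = -0.2310;  D = cos φ₁ sin φ₂ − sin φ₁ cos φ₂ cos Δλ = -0.8535
initial course = atan2(N, D) = 195.15°

195.1°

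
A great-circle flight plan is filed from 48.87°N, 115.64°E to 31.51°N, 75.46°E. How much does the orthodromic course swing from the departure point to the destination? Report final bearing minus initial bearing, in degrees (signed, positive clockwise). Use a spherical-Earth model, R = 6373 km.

-26.9°

Initial bearing θ₁ = atan2(sin Δλ cos φ₂, cos φ₁ sin φ₂ − sin φ₁ cos φ₂ cos Δλ) = 255.05°
Final bearing θ₂ = (initial bearing from the destination back to the start) + 180° = 228.20°
Δθ = θ₂ − θ₁ = -26.9°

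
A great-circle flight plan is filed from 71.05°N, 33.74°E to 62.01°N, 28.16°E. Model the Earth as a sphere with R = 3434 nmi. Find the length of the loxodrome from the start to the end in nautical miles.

558 nmi

Rhumb course C = atan2(Δλ, Δψ) with Δψ = ln[tan(π/4+φ₂/2)/tan(π/4+φ₁/2)] = -0.4010, Δλ = -0.0974 → C = 193.65°
d = R·|Δφ| / |cos C| = 3434·0.15778 / 0.97176 = 558 nmi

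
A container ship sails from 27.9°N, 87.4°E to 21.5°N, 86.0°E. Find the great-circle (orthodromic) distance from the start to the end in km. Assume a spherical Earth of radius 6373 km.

726 km

cos σ = sin φ₁ sin φ₂ + cos φ₁ cos φ₂ cos Δλ
      = sin(27.90°)sin(21.50°) + cos(27.90°)cos(21.50°)cos(-1.40°) = 0.9935
σ = 6.525° → d = Rσ = 6373·0.11388 = 726 km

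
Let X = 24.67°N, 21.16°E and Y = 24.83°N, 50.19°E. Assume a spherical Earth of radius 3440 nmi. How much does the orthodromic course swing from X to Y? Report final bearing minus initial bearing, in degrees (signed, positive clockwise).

Initial bearing θ₁ = atan2(sin Δλ cos φ₂, cos φ₁ sin φ₂ − sin φ₁ cos φ₂ cos Δλ) = 83.47°
Final bearing θ₂ = (initial bearing from the destination back to the start) + 180° = 95.85°
Δθ = θ₂ − θ₁ = +12.4°

+12.4°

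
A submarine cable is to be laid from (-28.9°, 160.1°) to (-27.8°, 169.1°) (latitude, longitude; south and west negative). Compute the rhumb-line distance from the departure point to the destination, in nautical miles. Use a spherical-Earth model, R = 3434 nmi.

479 nmi

Rhumb course C = atan2(Δλ, Δψ) with Δψ = ln[tan(π/4+φ₂/2)/tan(π/4+φ₁/2)] = +0.0218, Δλ = +0.1571 → C = 82.09°
d = R·|Δφ| / |cos C| = 3434·0.01920 / 0.13756 = 479 nmi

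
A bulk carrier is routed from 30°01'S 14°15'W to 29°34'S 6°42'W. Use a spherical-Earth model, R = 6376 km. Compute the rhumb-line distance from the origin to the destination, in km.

731 km

Δψ = ln[tan(π/4+φ₂/2)/tan(π/4+φ₁/2)] = +0.0091;  Δφ = +0.0079 rad,  Δλ = +0.1318 rad
q = Δφ/Δψ = 0.8678
d = R·√(Δφ² + q²Δλ²) = 6376·0.11463 = 731 km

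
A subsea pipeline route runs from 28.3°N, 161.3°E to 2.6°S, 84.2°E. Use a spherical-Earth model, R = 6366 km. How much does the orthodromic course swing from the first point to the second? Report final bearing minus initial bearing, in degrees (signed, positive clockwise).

Initial bearing θ₁ = atan2(sin Δλ cos φ₂, cos φ₁ sin φ₂ − sin φ₁ cos φ₂ cos Δλ) = 261.49°
Final bearing θ₂ = (initial bearing from the destination back to the start) + 180° = 240.66°
Δθ = θ₂ − θ₁ = -20.8°

-20.8°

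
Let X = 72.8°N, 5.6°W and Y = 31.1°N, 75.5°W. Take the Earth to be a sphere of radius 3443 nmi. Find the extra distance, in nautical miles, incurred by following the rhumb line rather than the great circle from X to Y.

Great circle: cos σ = sin φ₁ sin φ₂ + cos φ₁ cos φ₂ cos Δλ,  σ = 0.9515 rad → d_gc = 3276.1 nmi
Rhumb line: Δψ = -1.3173, q = Δφ/Δψ = 0.5525, d_rh = R√(Δφ²+q²Δλ²) = 3415.4 nmi
Excess = 3415.4 − 3276.1 = 139.3 ≈ 139 nmi

139 nmi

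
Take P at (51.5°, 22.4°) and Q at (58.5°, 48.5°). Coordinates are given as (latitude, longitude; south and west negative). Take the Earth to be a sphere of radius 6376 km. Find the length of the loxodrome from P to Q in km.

1834 km

Rhumb course C = atan2(Δλ, Δψ) with Δψ = ln[tan(π/4+φ₂/2)/tan(π/4+φ₁/2)] = +0.2137, Δλ = +0.4555 → C = 64.87°
d = R·|Δφ| / |cos C| = 6376·0.12217 / 0.42468 = 1834 km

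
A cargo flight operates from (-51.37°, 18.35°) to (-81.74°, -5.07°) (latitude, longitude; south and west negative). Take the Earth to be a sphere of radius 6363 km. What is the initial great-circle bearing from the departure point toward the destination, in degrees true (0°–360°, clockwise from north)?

186.3°

N = sin Δλ·cos φ₂ = -0.0571;  D = cos φ₁ sin φ₂ − sin φ₁ cos φ₂ cos Δλ = -0.5148
initial course = atan2(N, D) = 186.33°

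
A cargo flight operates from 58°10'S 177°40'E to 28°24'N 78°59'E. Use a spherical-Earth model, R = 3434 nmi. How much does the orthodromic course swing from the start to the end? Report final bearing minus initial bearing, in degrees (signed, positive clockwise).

Initial bearing θ₁ = atan2(sin Δλ cos φ₂, cos φ₁ sin φ₂ − sin φ₁ cos φ₂ cos Δλ) = 279.02°
Final bearing θ₂ = (initial bearing from the destination back to the start) + 180° = 323.69°
Δθ = θ₂ − θ₁ = +44.7°

+44.7°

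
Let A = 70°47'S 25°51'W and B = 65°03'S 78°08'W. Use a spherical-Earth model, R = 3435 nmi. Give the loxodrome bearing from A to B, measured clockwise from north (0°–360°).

286.3°

Δψ = ln[tan(π/4+φ₂/2)/tan(π/4+φ₁/2)] = +0.2676
Δλ = -0.9125 rad (taken the short way round)
course = atan2(Δλ, Δψ) = 286.35°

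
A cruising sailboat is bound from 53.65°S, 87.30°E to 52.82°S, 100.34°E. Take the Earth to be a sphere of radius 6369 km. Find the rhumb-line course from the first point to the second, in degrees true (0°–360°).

83.9°

Meridional parts: M(φ₁)=-1.1138, M(φ₂)=-1.0896 → ΔM = +0.0242;  Δλ = +0.2276 rad
tan C = Δλ / ΔM = +9.4031 → C = 83.93°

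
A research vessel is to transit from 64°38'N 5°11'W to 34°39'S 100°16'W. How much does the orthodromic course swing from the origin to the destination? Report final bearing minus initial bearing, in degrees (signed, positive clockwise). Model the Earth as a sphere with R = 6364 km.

-47.2°

Initial bearing θ₁ = atan2(sin Δλ cos φ₂, cos φ₁ sin φ₂ − sin φ₁ cos φ₂ cos Δλ) = 257.76°
Final bearing θ₂ = (initial bearing from the destination back to the start) + 180° = 210.59°
Δθ = θ₂ − θ₁ = -47.2°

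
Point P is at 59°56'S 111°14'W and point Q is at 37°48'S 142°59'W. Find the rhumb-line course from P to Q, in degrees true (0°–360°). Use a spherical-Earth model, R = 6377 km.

317.3°

Meridional parts: M(φ₁)=-1.3146, M(φ₂)=-0.7136 → ΔM = +0.6011;  Δλ = -0.5541 rad
tan C = Δλ / ΔM = -0.9219 → C = 317.33°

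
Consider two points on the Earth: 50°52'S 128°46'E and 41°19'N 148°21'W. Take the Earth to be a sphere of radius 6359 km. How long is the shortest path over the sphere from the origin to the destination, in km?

12981 km

Haversine: a = sin²(Δφ/2)+cos φ₁ cos φ₂ sin²(Δλ/2) = 0.72670;  σ = 2·atan2(√a,√(1−a))
σ = 116.962° → d = Rσ = 6359·2.04136 = 12981 km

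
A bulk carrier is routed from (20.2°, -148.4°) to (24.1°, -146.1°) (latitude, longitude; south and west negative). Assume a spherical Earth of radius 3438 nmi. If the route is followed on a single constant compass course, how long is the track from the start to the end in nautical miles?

Rhumb course C = atan2(Δλ, Δψ) with Δψ = ln[tan(π/4+φ₂/2)/tan(π/4+φ₁/2)] = +0.0735, Δλ = +0.0401 → C = 28.64°
d = R·|Δφ| / |cos C| = 3438·0.06807 / 0.87766 = 267 nmi

267 nmi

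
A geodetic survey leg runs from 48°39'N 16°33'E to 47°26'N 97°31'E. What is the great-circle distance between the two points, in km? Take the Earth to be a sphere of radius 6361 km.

5713 km

Haversine: a = sin²(Δφ/2)+cos φ₁ cos φ₂ sin²(Δλ/2) = 0.18848;  σ = 2·atan2(√a,√(1−a))
σ = 51.461° → d = Rσ = 6361·0.89817 = 5713 km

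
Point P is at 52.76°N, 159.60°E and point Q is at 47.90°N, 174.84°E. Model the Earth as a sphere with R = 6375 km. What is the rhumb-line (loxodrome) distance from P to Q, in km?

Δψ = ln[tan(π/4+φ₂/2)/tan(π/4+φ₁/2)] = -0.1330;  Δφ = -0.0848 rad,  Δλ = +0.2660 rad
q = Δφ/Δψ = 0.6376
d = R·√(Δφ² + q²Δλ²) = 6375·0.18963 = 1209 km

1209 km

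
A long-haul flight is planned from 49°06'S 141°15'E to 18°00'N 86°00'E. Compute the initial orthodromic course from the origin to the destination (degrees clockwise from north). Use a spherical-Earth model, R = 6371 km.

N = sin Δλ·cos φ₂ = -0.7814;  D = cos φ₁ sin φ₂ − sin φ₁ cos φ₂ cos Δλ = +0.6121
initial course = atan2(N, D) = 308.07°

308.1°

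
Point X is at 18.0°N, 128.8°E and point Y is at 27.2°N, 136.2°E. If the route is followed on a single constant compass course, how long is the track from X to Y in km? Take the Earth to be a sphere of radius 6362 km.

1272 km

Δψ = ln[tan(π/4+φ₂/2)/tan(π/4+φ₁/2)] = +0.1742;  Δφ = +0.1606 rad,  Δλ = +0.1292 rad
q = Δφ/Δψ = 0.9219
d = R·√(Δφ² + q²Δλ²) = 6362·0.19990 = 1272 km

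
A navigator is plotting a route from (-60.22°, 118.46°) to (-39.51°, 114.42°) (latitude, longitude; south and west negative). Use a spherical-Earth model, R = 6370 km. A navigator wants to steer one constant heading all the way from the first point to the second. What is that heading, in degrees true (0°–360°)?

Meridional parts: M(φ₁)=-1.3247, M(φ₂)=-0.7518 → ΔM = +0.5729;  Δλ = -0.0705 rad
tan C = Δλ / ΔM = -0.1231 → C = 352.98°

353.0°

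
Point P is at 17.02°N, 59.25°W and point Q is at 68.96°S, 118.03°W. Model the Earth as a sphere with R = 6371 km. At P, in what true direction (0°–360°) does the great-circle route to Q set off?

198.0°

θ = atan2( sin Δλ·cos φ₂ ,  cos φ₁ sin φ₂ − sin φ₁ cos φ₂ cos Δλ )
  = atan2(-0.3070, -0.9469) = 197.96°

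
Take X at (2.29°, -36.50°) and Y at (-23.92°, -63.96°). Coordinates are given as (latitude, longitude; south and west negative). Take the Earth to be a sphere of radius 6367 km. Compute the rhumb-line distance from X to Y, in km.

Δψ = ln[tan(π/4+φ₂/2)/tan(π/4+φ₁/2)] = -0.4701;  Δφ = -0.4575 rad,  Δλ = -0.4793 rad
q = Δφ/Δψ = 0.9730
d = R·√(Δφ² + q²Δλ²) = 6367·0.65324 = 4159 km

4159 km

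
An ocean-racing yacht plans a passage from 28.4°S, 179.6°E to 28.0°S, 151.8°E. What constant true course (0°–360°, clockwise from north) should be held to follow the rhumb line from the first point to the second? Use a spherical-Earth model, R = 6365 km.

Δψ = ln[tan(π/4+φ₂/2)/tan(π/4+φ₁/2)] = +0.0079
Δλ = -0.4852 rad (taken the short way round)
course = atan2(Δλ, Δψ) = 270.94°

270.9°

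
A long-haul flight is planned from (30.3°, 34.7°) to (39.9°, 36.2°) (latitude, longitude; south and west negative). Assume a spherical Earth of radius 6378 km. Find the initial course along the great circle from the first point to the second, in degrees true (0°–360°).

θ = atan2( sin Δλ·cos φ₂ ,  cos φ₁ sin φ₂ − sin φ₁ cos φ₂ cos Δλ )
  = atan2(+0.0201, +0.1669) = 6.86°

6.9°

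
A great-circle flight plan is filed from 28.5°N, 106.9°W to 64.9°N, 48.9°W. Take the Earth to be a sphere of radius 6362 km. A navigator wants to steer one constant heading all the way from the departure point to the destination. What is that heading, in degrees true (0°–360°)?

45.8°

Meridional parts: M(φ₁)=+0.5193, M(φ₂)=+1.5023 → ΔM = +0.9830;  Δλ = +1.0123 rad
tan C = Δλ / ΔM = +1.0298 → C = 45.84°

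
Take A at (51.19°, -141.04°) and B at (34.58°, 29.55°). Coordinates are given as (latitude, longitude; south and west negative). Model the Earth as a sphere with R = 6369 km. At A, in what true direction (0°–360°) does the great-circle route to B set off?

7.8°

N = sin Δλ·cos φ₂ = +0.1346;  D = cos φ₁ sin φ₂ − sin φ₁ cos φ₂ cos Δλ = +0.9886
initial course = atan2(N, D) = 7.75°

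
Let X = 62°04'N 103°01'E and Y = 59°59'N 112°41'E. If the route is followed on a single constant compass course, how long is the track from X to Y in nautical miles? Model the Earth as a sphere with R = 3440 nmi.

Rhumb course C = atan2(Δλ, Δψ) with Δψ = ln[tan(π/4+φ₂/2)/tan(π/4+φ₁/2)] = -0.0751, Δλ = +0.1687 → C = 113.99°
d = R·|Δφ| / |cos C| = 3440·0.03636 / 0.40662 = 308 nmi

308 nmi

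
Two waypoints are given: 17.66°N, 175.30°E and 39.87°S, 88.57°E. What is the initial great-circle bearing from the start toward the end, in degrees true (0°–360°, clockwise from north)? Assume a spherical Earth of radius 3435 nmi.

230.8°

θ = atan2( sin Δλ·cos φ₂ ,  cos φ₁ sin φ₂ − sin φ₁ cos φ₂ cos Δλ )
  = atan2(-0.7663, -0.6241) = 230.84°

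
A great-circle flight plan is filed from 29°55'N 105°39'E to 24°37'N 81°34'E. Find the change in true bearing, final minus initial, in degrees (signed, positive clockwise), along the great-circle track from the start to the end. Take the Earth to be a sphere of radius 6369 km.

-11.2°

Initial bearing θ₁ = atan2(sin Δλ cos φ₂, cos φ₁ sin φ₂ − sin φ₁ cos φ₂ cos Δλ) = 261.88°
Final bearing θ₂ = (initial bearing from the destination back to the start) + 180° = 250.71°
Δθ = θ₂ − θ₁ = -11.2°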